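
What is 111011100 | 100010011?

OR: 1 when either bit is 1
  111011100
| 100010011
-----------
  111011111
Decimal: 476 | 275 = 479



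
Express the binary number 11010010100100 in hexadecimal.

Group into 4-bit nibbles from right:
  0011 = 3
  0100 = 4
  1010 = A
  0100 = 4
Result: 34A4



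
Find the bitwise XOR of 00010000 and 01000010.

XOR: 1 when bits differ
  00010000
^ 01000010
----------
  01010010
Decimal: 16 ^ 66 = 82



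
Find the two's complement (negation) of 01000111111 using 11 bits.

Original: 01000111111
Step 1 - Invert all bits: 10111000000
Step 2 - Add 1: 10111000001
Verification: 01000111111 + 10111000001 = 100000000000; discarding the end carry (carry out of the top bit) leaves the 11-bit value 00000000000, as required for x + (-x)



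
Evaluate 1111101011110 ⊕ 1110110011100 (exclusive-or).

XOR: 1 when bits differ
  1111101011110
^ 1110110011100
---------------
  0001011000010
Decimal: 8030 ^ 7580 = 706



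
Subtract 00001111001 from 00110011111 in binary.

Method 1 - Direct subtraction (column by column from the right: bit − bit − borrow-in; if negative, add 2 and borrow 1 from the next column):
borrow: 00011000000
        00110011111
-       00001111001
-------------------
        00100100110

Method 2 - Add two's complement:
Two's complement of 00001111001: invert → 11110000110, add 1 → 11110000111
  00110011111
+ 11110000111
-------------
 100100100110  (end carry out of the top bit = 1)
Discarding the end carry: 00100100110
Decimal check:
  00110011111 = 256 + 128 + 16 + 8 + 4 + 2 + 1 = 415
  00001111001 = 64 + 32 + 16 + 8 + 1 = 121
  415 - 121 = 294, and 00100100110 = 256 + 32 + 4 + 2 = 294 ✓



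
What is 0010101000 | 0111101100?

OR: 1 when either bit is 1
  0010101000
| 0111101100
------------
  0111101100
Decimal: 168 | 492 = 492



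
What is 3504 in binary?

Using repeated division by 2:
3504 ÷ 2 = 1752 remainder 0
1752 ÷ 2 = 876 remainder 0
876 ÷ 2 = 438 remainder 0
438 ÷ 2 = 219 remainder 0
219 ÷ 2 = 109 remainder 1
109 ÷ 2 = 54 remainder 1
54 ÷ 2 = 27 remainder 0
27 ÷ 2 = 13 remainder 1
13 ÷ 2 = 6 remainder 1
6 ÷ 2 = 3 remainder 0
3 ÷ 2 = 1 remainder 1
1 ÷ 2 = 0 remainder 1
Reading remainders bottom to top: 110110110000



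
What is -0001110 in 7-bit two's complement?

Original: 0001110
Step 1 - Invert all bits: 1110001
Step 2 - Add 1: 1110010
Verification: 0001110 + 1110010 = 10000000; discarding the end carry (carry out of the top bit) leaves the 7-bit value 0000000, as required for x + (-x)



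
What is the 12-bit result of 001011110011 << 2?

Original: 001011110011 (decimal 755)
Shift left by 2 positions
Append 2 zeros on the right
Result: 101111001100 (decimal 3020)
Equivalent: 755 << 2 = 755 × 2^2 = 3020



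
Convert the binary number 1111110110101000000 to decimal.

Sum of powers of 2 for each 1-bit:
2^6 + 2^8 + 2^10 + 2^11 + 2^13 + 2^14 + 2^15 + 2^16 + 2^17 + 2^18
= 64 + 256 + 1024 + 2048 + 8192 + 16384 + 32768 + 65536 + 131072 + 262144
= 519488



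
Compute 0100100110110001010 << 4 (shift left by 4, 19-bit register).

Original: 0100100110110001010 (decimal 150922)
Shift left by 4 positions
Append 4 zeros on the right and drop the 4 high bits that overflow the 19-bit width
Result: 1001101100010100000 (decimal 317600)
Equivalent: 150922 << 4 = 150922 × 2^4 = 2414752, truncated to 19 bits = 317600



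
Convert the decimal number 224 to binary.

Using repeated division by 2:
224 ÷ 2 = 112 remainder 0
112 ÷ 2 = 56 remainder 0
56 ÷ 2 = 28 remainder 0
28 ÷ 2 = 14 remainder 0
14 ÷ 2 = 7 remainder 0
7 ÷ 2 = 3 remainder 1
3 ÷ 2 = 1 remainder 1
1 ÷ 2 = 0 remainder 1
Reading remainders bottom to top: 11100000



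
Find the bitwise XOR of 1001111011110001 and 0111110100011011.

XOR: 1 when bits differ
  1001111011110001
^ 0111110100011011
------------------
  1110001111101010
Decimal: 40689 ^ 32027 = 58346



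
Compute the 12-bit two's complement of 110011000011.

Original (sign bit 1, negative): 110011000011
Step 1 - Invert all bits: 001100111100
Step 2 - Add 1: 001100111101
Verification: 110011000011 + 001100111101 = 1000000000000; discarding the end carry (carry out of the top bit) leaves the 12-bit value 000000000000, as required for x + (-x)



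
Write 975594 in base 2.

Using repeated division by 2:
975594 ÷ 2 = 487797 remainder 0
487797 ÷ 2 = 243898 remainder 1
243898 ÷ 2 = 121949 remainder 0
121949 ÷ 2 = 60974 remainder 1
60974 ÷ 2 = 30487 remainder 0
30487 ÷ 2 = 15243 remainder 1
15243 ÷ 2 = 7621 remainder 1
7621 ÷ 2 = 3810 remainder 1
3810 ÷ 2 = 1905 remainder 0
1905 ÷ 2 = 952 remainder 1
952 ÷ 2 = 476 remainder 0
476 ÷ 2 = 238 remainder 0
238 ÷ 2 = 119 remainder 0
119 ÷ 2 = 59 remainder 1
59 ÷ 2 = 29 remainder 1
29 ÷ 2 = 14 remainder 1
14 ÷ 2 = 7 remainder 0
7 ÷ 2 = 3 remainder 1
3 ÷ 2 = 1 remainder 1
1 ÷ 2 = 0 remainder 1
Reading remainders bottom to top: 11101110001011101010



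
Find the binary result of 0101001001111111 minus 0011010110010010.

Method 1 - Direct subtraction (column by column from the right: bit − bit − borrow-in; if negative, add 2 and borrow 1 from the next column):
borrow: 0111101100000000
        0101001001111111
-       0011010110010010
------------------------
        0001110011101101

Method 2 - Add two's complement:
Two's complement of 0011010110010010: invert → 1100101001101101, add 1 → 1100101001101110
  0101001001111111
+ 1100101001101110
------------------
 10001110011101101  (end carry out of the top bit = 1)
Discarding the end carry: 0001110011101101
Decimal check:
  0101001001111111 = 16384 + 4096 + 512 + 64 + 32 + 16 + 8 + 4 + 2 + 1 = 21119
  0011010110010010 = 8192 + 4096 + 1024 + 256 + 128 + 16 + 2 = 13714
  21119 - 13714 = 7405, and 0001110011101101 = 4096 + 2048 + 1024 + 128 + 64 + 32 + 8 + 4 + 1 = 7405 ✓



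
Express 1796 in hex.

Using repeated division by 16 (digits 10–15 are A–F):
1796 ÷ 16 = 112 remainder 4
112 ÷ 16 = 7 remainder 0
7 ÷ 16 = 0 remainder 7
Reading remainders bottom to top: 704



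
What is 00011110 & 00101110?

AND: 1 only when both bits are 1
  00011110
& 00101110
----------
  00001110
Decimal: 30 & 46 = 14



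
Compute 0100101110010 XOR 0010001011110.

XOR: 1 when bits differ
  0100101110010
^ 0010001011110
---------------
  0110100101100
Decimal: 2418 ^ 1118 = 3372



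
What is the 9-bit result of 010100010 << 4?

Original: 010100010 (decimal 162)
Shift left by 4 positions
Append 4 zeros on the right and drop the 4 high bits that overflow the 9-bit width
Result: 000100000 (decimal 32)
Equivalent: 162 << 4 = 162 × 2^4 = 2592, truncated to 9 bits = 32



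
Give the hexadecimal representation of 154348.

Using repeated division by 16 (digits 10–15 are A–F):
154348 ÷ 16 = 9646 remainder 12 (C)
9646 ÷ 16 = 602 remainder 14 (E)
602 ÷ 16 = 37 remainder 10 (A)
37 ÷ 16 = 2 remainder 5
2 ÷ 16 = 0 remainder 2
Reading remainders bottom to top: 25AEC



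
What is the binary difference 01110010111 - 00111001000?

Method 1 - Direct subtraction (column by column from the right: bit − bit − borrow-in; if negative, add 2 and borrow 1 from the next column):
borrow: 01110010000
        01110010111
-       00111001000
-------------------
        00111001111

Method 2 - Add two's complement:
Two's complement of 00111001000: invert → 11000110111, add 1 → 11000111000
  01110010111
+ 11000111000
-------------
 100111001111  (end carry out of the top bit = 1)
Discarding the end carry: 00111001111
Decimal check:
  01110010111 = 512 + 256 + 128 + 16 + 4 + 2 + 1 = 919
  00111001000 = 256 + 128 + 64 + 8 = 456
  919 - 456 = 463, and 00111001111 = 256 + 128 + 64 + 8 + 4 + 2 + 1 = 463 ✓



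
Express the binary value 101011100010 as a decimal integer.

Sum of powers of 2 for each 1-bit:
2^1 + 2^5 + 2^6 + 2^7 + 2^9 + 2^11
= 2 + 32 + 64 + 128 + 512 + 2048
= 2786



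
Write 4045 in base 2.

Using repeated division by 2:
4045 ÷ 2 = 2022 remainder 1
2022 ÷ 2 = 1011 remainder 0
1011 ÷ 2 = 505 remainder 1
505 ÷ 2 = 252 remainder 1
252 ÷ 2 = 126 remainder 0
126 ÷ 2 = 63 remainder 0
63 ÷ 2 = 31 remainder 1
31 ÷ 2 = 15 remainder 1
15 ÷ 2 = 7 remainder 1
7 ÷ 2 = 3 remainder 1
3 ÷ 2 = 1 remainder 1
1 ÷ 2 = 0 remainder 1
Reading remainders bottom to top: 111111001101



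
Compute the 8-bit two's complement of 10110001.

Original (sign bit 1, negative): 10110001
Step 1 - Invert all bits: 01001110
Step 2 - Add 1: 01001111
Verification: 10110001 + 01001111 = 100000000; discarding the end carry (carry out of the top bit) leaves the 8-bit value 00000000, as required for x + (-x)



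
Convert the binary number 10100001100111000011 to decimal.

Sum of powers of 2 for each 1-bit:
2^0 + 2^1 + 2^6 + 2^7 + 2^8 + 2^11 + 2^12 + 2^17 + 2^19
= 1 + 2 + 64 + 128 + 256 + 2048 + 4096 + 131072 + 524288
= 661955



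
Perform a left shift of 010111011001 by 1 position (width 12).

Original: 010111011001 (decimal 1497)
Shift left by 1 position
Append 1 zero on the right
Result: 101110110010 (decimal 2994)
Equivalent: 1497 << 1 = 1497 × 2^1 = 2994



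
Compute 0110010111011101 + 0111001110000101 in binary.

Add column by column from the right: bit + bit + carry-in; write the sum mod 2, carry 1 when the sum is 2 or 3.
carry:  1100111100111010
        0110010111011101
+       0111001110000101
------------------------
       01101100101100010
(the carry out of the leftmost column, 0, becomes the leading bit)
Decimal check:
  0110010111011101 = 16384 + 8192 + 1024 + 256 + 128 + 64 + 16 + 8 + 4 + 1 = 26077
  0111001110000101 = 16384 + 8192 + 4096 + 512 + 256 + 128 + 4 + 1 = 29573
  26077 + 29573 = 55650, and 01101100101100010 = 32768 + 16384 + 4096 + 2048 + 256 + 64 + 32 + 2 = 55650 ✓



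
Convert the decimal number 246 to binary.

Using repeated division by 2:
246 ÷ 2 = 123 remainder 0
123 ÷ 2 = 61 remainder 1
61 ÷ 2 = 30 remainder 1
30 ÷ 2 = 15 remainder 0
15 ÷ 2 = 7 remainder 1
7 ÷ 2 = 3 remainder 1
3 ÷ 2 = 1 remainder 1
1 ÷ 2 = 0 remainder 1
Reading remainders bottom to top: 11110110



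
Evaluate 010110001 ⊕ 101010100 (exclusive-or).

XOR: 1 when bits differ
  010110001
^ 101010100
-----------
  111100101
Decimal: 177 ^ 340 = 485



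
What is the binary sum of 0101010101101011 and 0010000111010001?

Add column by column from the right: bit + bit + carry-in; write the sum mod 2, carry 1 when the sum is 2 or 3.
carry:  0000001110000110
        0101010101101011
+       0010000111010001
------------------------
       00111011100111100
(the carry out of the leftmost column, 0, becomes the leading bit)
Decimal check:
  0101010101101011 = 16384 + 4096 + 1024 + 256 + 64 + 32 + 8 + 2 + 1 = 21867
  0010000111010001 = 8192 + 256 + 128 + 64 + 16 + 1 = 8657
  21867 + 8657 = 30524, and 00111011100111100 = 16384 + 8192 + 4096 + 1024 + 512 + 256 + 32 + 16 + 8 + 4 = 30524 ✓



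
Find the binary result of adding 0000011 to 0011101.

Add column by column from the right: bit + bit + carry-in; write the sum mod 2, carry 1 when the sum is 2 or 3.
carry:  0111110
        0000011
+       0011101
---------------
       00100000
(the carry out of the leftmost column, 0, becomes the leading bit)
Decimal check:
  0000011 = 2 + 1 = 3
  0011101 = 16 + 8 + 4 + 1 = 29
  3 + 29 = 32, and 00100000 = 32 ✓



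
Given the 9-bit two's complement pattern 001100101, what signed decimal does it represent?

Binary: 001100101
Sign bit: 0 (non-negative)
Read directly as an unsigned value:
001100101 = 64 + 32 + 4 + 1 = 101
Value: 101



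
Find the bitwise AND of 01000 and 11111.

AND: 1 only when both bits are 1
  01000
& 11111
-------
  01000
Decimal: 8 & 31 = 8



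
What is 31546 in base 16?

Using repeated division by 16 (digits 10–15 are A–F):
31546 ÷ 16 = 1971 remainder 10 (A)
1971 ÷ 16 = 123 remainder 3
123 ÷ 16 = 7 remainder 11 (B)
7 ÷ 16 = 0 remainder 7
Reading remainders bottom to top: 7B3A



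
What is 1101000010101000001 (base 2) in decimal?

Sum of powers of 2 for each 1-bit:
2^0 + 2^6 + 2^8 + 2^10 + 2^15 + 2^17 + 2^18
= 1 + 64 + 256 + 1024 + 32768 + 131072 + 262144
= 427329



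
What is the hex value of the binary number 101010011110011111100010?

Group into 4-bit nibbles from right:
  1010 = A
  1001 = 9
  1110 = E
  0111 = 7
  1110 = E
  0010 = 2
Result: A9E7E2



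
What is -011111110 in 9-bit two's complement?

Original: 011111110
Step 1 - Invert all bits: 100000001
Step 2 - Add 1: 100000010
Verification: 011111110 + 100000010 = 1000000000; discarding the end carry (carry out of the top bit) leaves the 9-bit value 000000000, as required for x + (-x)



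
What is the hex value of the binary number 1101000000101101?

Group into 4-bit nibbles from right:
  1101 = D
  0000 = 0
  0010 = 2
  1101 = D
Result: D02D



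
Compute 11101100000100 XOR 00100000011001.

XOR: 1 when bits differ
  11101100000100
^ 00100000011001
----------------
  11001100011101
Decimal: 15108 ^ 2073 = 13085



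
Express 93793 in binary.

Using repeated division by 2:
93793 ÷ 2 = 46896 remainder 1
46896 ÷ 2 = 23448 remainder 0
23448 ÷ 2 = 11724 remainder 0
11724 ÷ 2 = 5862 remainder 0
5862 ÷ 2 = 2931 remainder 0
2931 ÷ 2 = 1465 remainder 1
1465 ÷ 2 = 732 remainder 1
732 ÷ 2 = 366 remainder 0
366 ÷ 2 = 183 remainder 0
183 ÷ 2 = 91 remainder 1
91 ÷ 2 = 45 remainder 1
45 ÷ 2 = 22 remainder 1
22 ÷ 2 = 11 remainder 0
11 ÷ 2 = 5 remainder 1
5 ÷ 2 = 2 remainder 1
2 ÷ 2 = 1 remainder 0
1 ÷ 2 = 0 remainder 1
Reading remainders bottom to top: 10110111001100001



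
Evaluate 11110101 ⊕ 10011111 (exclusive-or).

XOR: 1 when bits differ
  11110101
^ 10011111
----------
  01101010
Decimal: 245 ^ 159 = 106



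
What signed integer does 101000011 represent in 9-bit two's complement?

Binary: 101000011
Sign bit: 1 (negative)
Invert: 010111100
Add 1:  010111101
Magnitude: 010111101 = 128 + 32 + 16 + 8 + 4 + 1 = 189
Value: -189



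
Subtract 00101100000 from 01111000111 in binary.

Method 1 - Direct subtraction (column by column from the right: bit − bit − borrow-in; if negative, add 2 and borrow 1 from the next column):
borrow: 00011000000
        01111000111
-       00101100000
-------------------
        01001100111

Method 2 - Add two's complement:
Two's complement of 00101100000: invert → 11010011111, add 1 → 11010100000
  01111000111
+ 11010100000
-------------
 101001100111  (end carry out of the top bit = 1)
Discarding the end carry: 01001100111
Decimal check:
  01111000111 = 512 + 256 + 128 + 64 + 4 + 2 + 1 = 967
  00101100000 = 256 + 64 + 32 = 352
  967 - 352 = 615, and 01001100111 = 512 + 64 + 32 + 4 + 2 + 1 = 615 ✓



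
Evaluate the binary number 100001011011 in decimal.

Sum of powers of 2 for each 1-bit:
2^0 + 2^1 + 2^3 + 2^4 + 2^6 + 2^11
= 1 + 2 + 8 + 16 + 64 + 2048
= 2139



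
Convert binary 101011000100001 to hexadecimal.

Group into 4-bit nibbles from right:
  0101 = 5
  0110 = 6
  0010 = 2
  0001 = 1
Result: 5621



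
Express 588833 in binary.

Using repeated division by 2:
588833 ÷ 2 = 294416 remainder 1
294416 ÷ 2 = 147208 remainder 0
147208 ÷ 2 = 73604 remainder 0
73604 ÷ 2 = 36802 remainder 0
36802 ÷ 2 = 18401 remainder 0
18401 ÷ 2 = 9200 remainder 1
9200 ÷ 2 = 4600 remainder 0
4600 ÷ 2 = 2300 remainder 0
2300 ÷ 2 = 1150 remainder 0
1150 ÷ 2 = 575 remainder 0
575 ÷ 2 = 287 remainder 1
287 ÷ 2 = 143 remainder 1
143 ÷ 2 = 71 remainder 1
71 ÷ 2 = 35 remainder 1
35 ÷ 2 = 17 remainder 1
17 ÷ 2 = 8 remainder 1
8 ÷ 2 = 4 remainder 0
4 ÷ 2 = 2 remainder 0
2 ÷ 2 = 1 remainder 0
1 ÷ 2 = 0 remainder 1
Reading remainders bottom to top: 10001111110000100001



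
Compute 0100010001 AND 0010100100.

AND: 1 only when both bits are 1
  0100010001
& 0010100100
------------
  0000000000
Decimal: 273 & 164 = 0



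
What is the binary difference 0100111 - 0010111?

Method 1 - Direct subtraction (column by column from the right: bit − bit − borrow-in; if negative, add 2 and borrow 1 from the next column):
borrow: 0100000
        0100111
-       0010111
---------------
        0010000

Method 2 - Add two's complement:
Two's complement of 0010111: invert → 1101000, add 1 → 1101001
  0100111
+ 1101001
---------
 10010000  (end carry out of the top bit = 1)
Discarding the end carry: 0010000
Decimal check:
  0100111 = 32 + 4 + 2 + 1 = 39
  0010111 = 16 + 4 + 2 + 1 = 23
  39 - 23 = 16, and 0010000 = 16 ✓



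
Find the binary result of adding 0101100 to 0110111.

Add column by column from the right: bit + bit + carry-in; write the sum mod 2, carry 1 when the sum is 2 or 3.
carry:  1111000
        0101100
+       0110111
---------------
       01100011
(the carry out of the leftmost column, 0, becomes the leading bit)
Decimal check:
  0101100 = 32 + 8 + 4 = 44
  0110111 = 32 + 16 + 4 + 2 + 1 = 55
  44 + 55 = 99, and 01100011 = 64 + 32 + 2 + 1 = 99 ✓



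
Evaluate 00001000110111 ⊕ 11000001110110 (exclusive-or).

XOR: 1 when bits differ
  00001000110111
^ 11000001110110
----------------
  11001001000001
Decimal: 567 ^ 12406 = 12865



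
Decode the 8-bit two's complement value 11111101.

Binary: 11111101
Sign bit: 1 (negative)
Invert: 00000010
Add 1:  00000011
Magnitude: 00000011 = 2 + 1 = 3
Value: -3



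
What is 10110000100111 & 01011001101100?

AND: 1 only when both bits are 1
  10110000100111
& 01011001101100
----------------
  00010000100100
Decimal: 11303 & 5740 = 1060



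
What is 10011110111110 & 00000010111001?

AND: 1 only when both bits are 1
  10011110111110
& 00000010111001
----------------
  00000010111000
Decimal: 10174 & 185 = 184



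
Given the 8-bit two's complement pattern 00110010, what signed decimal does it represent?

Binary: 00110010
Sign bit: 0 (non-negative)
Read directly as an unsigned value:
00110010 = 32 + 16 + 2 = 50
Value: 50



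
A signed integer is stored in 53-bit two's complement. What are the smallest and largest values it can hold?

For 53-bit two's complement:
Minimum: -2^52 = -4503599627370496
Maximum: 2^52 - 1 = 4503599627370495



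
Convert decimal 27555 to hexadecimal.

Using repeated division by 16 (digits 10–15 are A–F):
27555 ÷ 16 = 1722 remainder 3
1722 ÷ 16 = 107 remainder 10 (A)
107 ÷ 16 = 6 remainder 11 (B)
6 ÷ 16 = 0 remainder 6
Reading remainders bottom to top: 6BA3



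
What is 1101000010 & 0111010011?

AND: 1 only when both bits are 1
  1101000010
& 0111010011
------------
  0101000010
Decimal: 834 & 467 = 322



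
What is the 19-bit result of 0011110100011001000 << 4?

Original: 0011110100011001000 (decimal 125128)
Shift left by 4 positions
Append 4 zeros on the right and drop the 4 high bits that overflow the 19-bit width
Result: 1101000110010000000 (decimal 429184)
Equivalent: 125128 << 4 = 125128 × 2^4 = 2002048, truncated to 19 bits = 429184



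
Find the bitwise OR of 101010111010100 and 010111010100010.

OR: 1 when either bit is 1
  101010111010100
| 010111010100010
-----------------
  111111111110110
Decimal: 21972 | 11938 = 32758



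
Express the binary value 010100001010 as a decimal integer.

Sum of powers of 2 for each 1-bit:
2^1 + 2^3 + 2^8 + 2^10
= 2 + 8 + 256 + 1024
= 1290



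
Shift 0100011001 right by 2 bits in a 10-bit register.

Original: 0100011001 (decimal 281)
Shift right by 2 positions
Drop the 2 low bits; fill with zeros on the left
Result: 0001000110 (decimal 70)
Equivalent: 281 >> 2 = 281 ÷ 2^2 = 70



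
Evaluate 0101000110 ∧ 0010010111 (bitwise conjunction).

AND: 1 only when both bits are 1
  0101000110
& 0010010111
------------
  0000000110
Decimal: 326 & 151 = 6



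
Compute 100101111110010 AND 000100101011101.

AND: 1 only when both bits are 1
  100101111110010
& 000100101011101
-----------------
  000100101010000
Decimal: 19442 & 2397 = 2384



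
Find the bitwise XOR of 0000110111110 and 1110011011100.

XOR: 1 when bits differ
  0000110111110
^ 1110011011100
---------------
  1110101100010
Decimal: 446 ^ 7388 = 7522



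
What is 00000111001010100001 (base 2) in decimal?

Sum of powers of 2 for each 1-bit:
2^0 + 2^5 + 2^7 + 2^9 + 2^12 + 2^13 + 2^14
= 1 + 32 + 128 + 512 + 4096 + 8192 + 16384
= 29345



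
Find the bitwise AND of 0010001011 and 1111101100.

AND: 1 only when both bits are 1
  0010001011
& 1111101100
------------
  0010001000
Decimal: 139 & 1004 = 136



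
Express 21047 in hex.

Using repeated division by 16 (digits 10–15 are A–F):
21047 ÷ 16 = 1315 remainder 7
1315 ÷ 16 = 82 remainder 3
82 ÷ 16 = 5 remainder 2
5 ÷ 16 = 0 remainder 5
Reading remainders bottom to top: 5237



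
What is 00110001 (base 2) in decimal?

Sum of powers of 2 for each 1-bit:
2^0 + 2^4 + 2^5
= 1 + 16 + 32
= 49



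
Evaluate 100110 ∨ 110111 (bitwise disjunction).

OR: 1 when either bit is 1
  100110
| 110111
--------
  110111
Decimal: 38 | 55 = 55



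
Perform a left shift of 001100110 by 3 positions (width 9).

Original: 001100110 (decimal 102)
Shift left by 3 positions
Append 3 zeros on the right and drop the 3 high bits that overflow the 9-bit width
Result: 100110000 (decimal 304)
Equivalent: 102 << 3 = 102 × 2^3 = 816, truncated to 9 bits = 304



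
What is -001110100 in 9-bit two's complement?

Original: 001110100
Step 1 - Invert all bits: 110001011
Step 2 - Add 1: 110001100
Verification: 001110100 + 110001100 = 1000000000; discarding the end carry (carry out of the top bit) leaves the 9-bit value 000000000, as required for x + (-x)



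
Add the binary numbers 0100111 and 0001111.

Add column by column from the right: bit + bit + carry-in; write the sum mod 2, carry 1 when the sum is 2 or 3.
carry:  0011110
        0100111
+       0001111
---------------
       00110110
(the carry out of the leftmost column, 0, becomes the leading bit)
Decimal check:
  0100111 = 32 + 4 + 2 + 1 = 39
  0001111 = 8 + 4 + 2 + 1 = 15
  39 + 15 = 54, and 00110110 = 32 + 16 + 4 + 2 = 54 ✓



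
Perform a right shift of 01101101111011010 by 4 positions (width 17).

Original: 01101101111011010 (decimal 56282)
Shift right by 4 positions
Drop the 4 low bits; fill with zeros on the left
Result: 00000110110111101 (decimal 3517)
Equivalent: 56282 >> 4 = 56282 ÷ 2^4 = 3517



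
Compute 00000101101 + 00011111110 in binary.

Add column by column from the right: bit + bit + carry-in; write the sum mod 2, carry 1 when the sum is 2 or 3.
carry:  00111111000
        00000101101
+       00011111110
-------------------
       000100101011
(the carry out of the leftmost column, 0, becomes the leading bit)
Decimal check:
  00000101101 = 32 + 8 + 4 + 1 = 45
  00011111110 = 128 + 64 + 32 + 16 + 8 + 4 + 2 = 254
  45 + 254 = 299, and 000100101011 = 256 + 32 + 8 + 2 + 1 = 299 ✓



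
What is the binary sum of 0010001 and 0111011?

Add column by column from the right: bit + bit + carry-in; write the sum mod 2, carry 1 when the sum is 2 or 3.
carry:  1100110
        0010001
+       0111011
---------------
       01001100
(the carry out of the leftmost column, 0, becomes the leading bit)
Decimal check:
  0010001 = 16 + 1 = 17
  0111011 = 32 + 16 + 8 + 2 + 1 = 59
  17 + 59 = 76, and 01001100 = 64 + 8 + 4 = 76 ✓



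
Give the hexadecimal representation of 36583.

Using repeated division by 16 (digits 10–15 are A–F):
36583 ÷ 16 = 2286 remainder 7
2286 ÷ 16 = 142 remainder 14 (E)
142 ÷ 16 = 8 remainder 14 (E)
8 ÷ 16 = 0 remainder 8
Reading remainders bottom to top: 8EE7



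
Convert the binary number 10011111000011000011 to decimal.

Sum of powers of 2 for each 1-bit:
2^0 + 2^1 + 2^6 + 2^7 + 2^12 + 2^13 + 2^14 + 2^15 + 2^16 + 2^19
= 1 + 2 + 64 + 128 + 4096 + 8192 + 16384 + 32768 + 65536 + 524288
= 651459



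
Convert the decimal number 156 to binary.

Using repeated division by 2:
156 ÷ 2 = 78 remainder 0
78 ÷ 2 = 39 remainder 0
39 ÷ 2 = 19 remainder 1
19 ÷ 2 = 9 remainder 1
9 ÷ 2 = 4 remainder 1
4 ÷ 2 = 2 remainder 0
2 ÷ 2 = 1 remainder 0
1 ÷ 2 = 0 remainder 1
Reading remainders bottom to top: 10011100



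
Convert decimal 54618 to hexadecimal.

Using repeated division by 16 (digits 10–15 are A–F):
54618 ÷ 16 = 3413 remainder 10 (A)
3413 ÷ 16 = 213 remainder 5
213 ÷ 16 = 13 remainder 5
13 ÷ 16 = 0 remainder 13 (D)
Reading remainders bottom to top: D55A



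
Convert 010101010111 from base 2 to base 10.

Sum of powers of 2 for each 1-bit:
2^0 + 2^1 + 2^2 + 2^4 + 2^6 + 2^8 + 2^10
= 1 + 2 + 4 + 16 + 64 + 256 + 1024
= 1367



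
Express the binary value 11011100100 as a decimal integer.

Sum of powers of 2 for each 1-bit:
2^2 + 2^5 + 2^6 + 2^7 + 2^9 + 2^10
= 4 + 32 + 64 + 128 + 512 + 1024
= 1764



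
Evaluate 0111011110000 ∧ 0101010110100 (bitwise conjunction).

AND: 1 only when both bits are 1
  0111011110000
& 0101010110100
---------------
  0101010110000
Decimal: 3824 & 2740 = 2736



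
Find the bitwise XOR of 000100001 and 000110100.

XOR: 1 when bits differ
  000100001
^ 000110100
-----------
  000010101
Decimal: 33 ^ 52 = 21



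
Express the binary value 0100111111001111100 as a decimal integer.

Sum of powers of 2 for each 1-bit:
2^2 + 2^3 + 2^4 + 2^5 + 2^6 + 2^9 + 2^10 + 2^11 + 2^12 + 2^13 + 2^14 + 2^17
= 4 + 8 + 16 + 32 + 64 + 512 + 1024 + 2048 + 4096 + 8192 + 16384 + 131072
= 163452



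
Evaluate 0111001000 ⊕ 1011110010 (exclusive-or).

XOR: 1 when bits differ
  0111001000
^ 1011110010
------------
  1100111010
Decimal: 456 ^ 754 = 826



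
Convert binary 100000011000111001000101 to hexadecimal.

Group into 4-bit nibbles from right:
  1000 = 8
  0001 = 1
  1000 = 8
  1110 = E
  0100 = 4
  0101 = 5
Result: 818E45



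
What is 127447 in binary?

Using repeated division by 2:
127447 ÷ 2 = 63723 remainder 1
63723 ÷ 2 = 31861 remainder 1
31861 ÷ 2 = 15930 remainder 1
15930 ÷ 2 = 7965 remainder 0
7965 ÷ 2 = 3982 remainder 1
3982 ÷ 2 = 1991 remainder 0
1991 ÷ 2 = 995 remainder 1
995 ÷ 2 = 497 remainder 1
497 ÷ 2 = 248 remainder 1
248 ÷ 2 = 124 remainder 0
124 ÷ 2 = 62 remainder 0
62 ÷ 2 = 31 remainder 0
31 ÷ 2 = 15 remainder 1
15 ÷ 2 = 7 remainder 1
7 ÷ 2 = 3 remainder 1
3 ÷ 2 = 1 remainder 1
1 ÷ 2 = 0 remainder 1
Reading remainders bottom to top: 11111000111010111



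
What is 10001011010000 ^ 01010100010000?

XOR: 1 when bits differ
  10001011010000
^ 01010100010000
----------------
  11011111000000
Decimal: 8912 ^ 5392 = 14272



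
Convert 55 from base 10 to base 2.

Using repeated division by 2:
55 ÷ 2 = 27 remainder 1
27 ÷ 2 = 13 remainder 1
13 ÷ 2 = 6 remainder 1
6 ÷ 2 = 3 remainder 0
3 ÷ 2 = 1 remainder 1
1 ÷ 2 = 0 remainder 1
Reading remainders bottom to top: 110111



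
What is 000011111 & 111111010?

AND: 1 only when both bits are 1
  000011111
& 111111010
-----------
  000011010
Decimal: 31 & 506 = 26



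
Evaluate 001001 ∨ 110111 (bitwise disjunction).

OR: 1 when either bit is 1
  001001
| 110111
--------
  111111
Decimal: 9 | 55 = 63



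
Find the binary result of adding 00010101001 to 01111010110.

Add column by column from the right: bit + bit + carry-in; write the sum mod 2, carry 1 when the sum is 2 or 3.
carry:  11100000000
        00010101001
+       01111010110
-------------------
       010001111111
(the carry out of the leftmost column, 0, becomes the leading bit)
Decimal check:
  00010101001 = 128 + 32 + 8 + 1 = 169
  01111010110 = 512 + 256 + 128 + 64 + 16 + 4 + 2 = 982
  169 + 982 = 1151, and 010001111111 = 1024 + 64 + 32 + 16 + 8 + 4 + 2 + 1 = 1151 ✓



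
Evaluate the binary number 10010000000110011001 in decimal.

Sum of powers of 2 for each 1-bit:
2^0 + 2^3 + 2^4 + 2^7 + 2^8 + 2^16 + 2^19
= 1 + 8 + 16 + 128 + 256 + 65536 + 524288
= 590233



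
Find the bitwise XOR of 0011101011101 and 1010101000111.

XOR: 1 when bits differ
  0011101011101
^ 1010101000111
---------------
  1001000011010
Decimal: 1885 ^ 5447 = 4634



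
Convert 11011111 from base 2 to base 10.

Sum of powers of 2 for each 1-bit:
2^0 + 2^1 + 2^2 + 2^3 + 2^4 + 2^6 + 2^7
= 1 + 2 + 4 + 8 + 16 + 64 + 128
= 223



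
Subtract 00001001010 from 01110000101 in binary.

Method 1 - Direct subtraction (column by column from the right: bit − bit − borrow-in; if negative, add 2 and borrow 1 from the next column):
borrow: 00011110100
        01110000101
-       00001001010
-------------------
        01100111011

Method 2 - Add two's complement:
Two's complement of 00001001010: invert → 11110110101, add 1 → 11110110110
  01110000101
+ 11110110110
-------------
 101100111011  (end carry out of the top bit = 1)
Discarding the end carry: 01100111011
Decimal check:
  01110000101 = 512 + 256 + 128 + 4 + 1 = 901
  00001001010 = 64 + 8 + 2 = 74
  901 - 74 = 827, and 01100111011 = 512 + 256 + 32 + 16 + 8 + 2 + 1 = 827 ✓



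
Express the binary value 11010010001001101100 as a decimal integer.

Sum of powers of 2 for each 1-bit:
2^2 + 2^3 + 2^5 + 2^6 + 2^9 + 2^13 + 2^16 + 2^18 + 2^19
= 4 + 8 + 32 + 64 + 512 + 8192 + 65536 + 262144 + 524288
= 860780



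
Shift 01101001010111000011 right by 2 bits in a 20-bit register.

Original: 01101001010111000011 (decimal 431555)
Shift right by 2 positions
Drop the 2 low bits; fill with zeros on the left
Result: 00011010010101110000 (decimal 107888)
Equivalent: 431555 >> 2 = 431555 ÷ 2^2 = 107888



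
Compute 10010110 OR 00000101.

OR: 1 when either bit is 1
  10010110
| 00000101
----------
  10010111
Decimal: 150 | 5 = 151



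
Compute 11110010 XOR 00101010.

XOR: 1 when bits differ
  11110010
^ 00101010
----------
  11011000
Decimal: 242 ^ 42 = 216



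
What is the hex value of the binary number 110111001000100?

Group into 4-bit nibbles from right:
  0110 = 6
  1110 = E
  0100 = 4
  0100 = 4
Result: 6E44



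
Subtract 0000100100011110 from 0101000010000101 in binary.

Method 1 - Direct subtraction (column by column from the right: bit − bit − borrow-in; if negative, add 2 and borrow 1 from the next column):
borrow: 0001111011111100
        0101000010000101
-       0000100100011110
------------------------
        0100011101100111

Method 2 - Add two's complement:
Two's complement of 0000100100011110: invert → 1111011011100001, add 1 → 1111011011100010
  0101000010000101
+ 1111011011100010
------------------
 10100011101100111  (end carry out of the top bit = 1)
Discarding the end carry: 0100011101100111
Decimal check:
  0101000010000101 = 16384 + 4096 + 128 + 4 + 1 = 20613
  0000100100011110 = 2048 + 256 + 16 + 8 + 4 + 2 = 2334
  20613 - 2334 = 18279, and 0100011101100111 = 16384 + 1024 + 512 + 256 + 64 + 32 + 4 + 2 + 1 = 18279 ✓



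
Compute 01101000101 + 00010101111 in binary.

Add column by column from the right: bit + bit + carry-in; write the sum mod 2, carry 1 when the sum is 2 or 3.
carry:  00000011110
        01101000101
+       00010101111
-------------------
       001111110100
(the carry out of the leftmost column, 0, becomes the leading bit)
Decimal check:
  01101000101 = 512 + 256 + 64 + 4 + 1 = 837
  00010101111 = 128 + 32 + 8 + 4 + 2 + 1 = 175
  837 + 175 = 1012, and 001111110100 = 512 + 256 + 128 + 64 + 32 + 16 + 4 = 1012 ✓



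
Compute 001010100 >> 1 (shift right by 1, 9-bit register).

Original: 001010100 (decimal 84)
Shift right by 1 position
Drop the 1 low bit; fill with zero on the left
Result: 000101010 (decimal 42)
Equivalent: 84 >> 1 = 84 ÷ 2^1 = 42



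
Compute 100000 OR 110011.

OR: 1 when either bit is 1
  100000
| 110011
--------
  110011
Decimal: 32 | 51 = 51



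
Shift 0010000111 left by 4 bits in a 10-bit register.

Original: 0010000111 (decimal 135)
Shift left by 4 positions
Append 4 zeros on the right and drop the 4 high bits that overflow the 10-bit width
Result: 0001110000 (decimal 112)
Equivalent: 135 << 4 = 135 × 2^4 = 2160, truncated to 10 bits = 112



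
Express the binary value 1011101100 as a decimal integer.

Sum of powers of 2 for each 1-bit:
2^2 + 2^3 + 2^5 + 2^6 + 2^7 + 2^9
= 4 + 8 + 32 + 64 + 128 + 512
= 748



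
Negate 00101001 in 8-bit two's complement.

Original: 00101001
Step 1 - Invert all bits: 11010110
Step 2 - Add 1: 11010111
Verification: 00101001 + 11010111 = 100000000; discarding the end carry (carry out of the top bit) leaves the 8-bit value 00000000, as required for x + (-x)



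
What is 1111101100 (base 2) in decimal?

Sum of powers of 2 for each 1-bit:
2^2 + 2^3 + 2^5 + 2^6 + 2^7 + 2^8 + 2^9
= 4 + 8 + 32 + 64 + 128 + 256 + 512
= 1004



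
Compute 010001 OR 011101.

OR: 1 when either bit is 1
  010001
| 011101
--------
  011101
Decimal: 17 | 29 = 29



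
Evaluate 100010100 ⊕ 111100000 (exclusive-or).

XOR: 1 when bits differ
  100010100
^ 111100000
-----------
  011110100
Decimal: 276 ^ 480 = 244



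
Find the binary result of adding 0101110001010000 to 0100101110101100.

Add column by column from the right: bit + bit + carry-in; write the sum mod 2, carry 1 when the sum is 2 or 3.
carry:  1011000000000000
        0101110001010000
+       0100101110101100
------------------------
       01010011111111100
(the carry out of the leftmost column, 0, becomes the leading bit)
Decimal check:
  0101110001010000 = 16384 + 4096 + 2048 + 1024 + 64 + 16 = 23632
  0100101110101100 = 16384 + 2048 + 512 + 256 + 128 + 32 + 8 + 4 = 19372
  23632 + 19372 = 43004, and 01010011111111100 = 32768 + 8192 + 1024 + 512 + 256 + 128 + 64 + 32 + 16 + 8 + 4 = 43004 ✓



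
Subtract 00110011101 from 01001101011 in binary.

Method 1 - Direct subtraction (column by column from the right: bit − bit − borrow-in; if negative, add 2 and borrow 1 from the next column):
borrow: 01100111000
        01001101011
-       00110011101
-------------------
        00011001110

Method 2 - Add two's complement:
Two's complement of 00110011101: invert → 11001100010, add 1 → 11001100011
  01001101011
+ 11001100011
-------------
 100011001110  (end carry out of the top bit = 1)
Discarding the end carry: 00011001110
Decimal check:
  01001101011 = 512 + 64 + 32 + 8 + 2 + 1 = 619
  00110011101 = 256 + 128 + 16 + 8 + 4 + 1 = 413
  619 - 413 = 206, and 00011001110 = 128 + 64 + 8 + 4 + 2 = 206 ✓



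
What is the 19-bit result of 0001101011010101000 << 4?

Original: 0001101011010101000 (decimal 54952)
Shift left by 4 positions
Append 4 zeros on the right and drop the 4 high bits that overflow the 19-bit width
Result: 1010110101010000000 (decimal 354944)
Equivalent: 54952 << 4 = 54952 × 2^4 = 879232, truncated to 19 bits = 354944



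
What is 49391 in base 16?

Using repeated division by 16 (digits 10–15 are A–F):
49391 ÷ 16 = 3086 remainder 15 (F)
3086 ÷ 16 = 192 remainder 14 (E)
192 ÷ 16 = 12 remainder 0
12 ÷ 16 = 0 remainder 12 (C)
Reading remainders bottom to top: C0EF



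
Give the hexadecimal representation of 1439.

Using repeated division by 16 (digits 10–15 are A–F):
1439 ÷ 16 = 89 remainder 15 (F)
89 ÷ 16 = 5 remainder 9
5 ÷ 16 = 0 remainder 5
Reading remainders bottom to top: 59F



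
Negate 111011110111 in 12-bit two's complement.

Original (sign bit 1, negative): 111011110111
Step 1 - Invert all bits: 000100001000
Step 2 - Add 1: 000100001001
Verification: 111011110111 + 000100001001 = 1000000000000; discarding the end carry (carry out of the top bit) leaves the 12-bit value 000000000000, as required for x + (-x)



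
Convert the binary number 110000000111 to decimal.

Sum of powers of 2 for each 1-bit:
2^0 + 2^1 + 2^2 + 2^10 + 2^11
= 1 + 2 + 4 + 1024 + 2048
= 3079



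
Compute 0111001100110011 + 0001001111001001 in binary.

Add column by column from the right: bit + bit + carry-in; write the sum mod 2, carry 1 when the sum is 2 or 3.
carry:  1110011000000110
        0111001100110011
+       0001001111001001
------------------------
       01000011011111100
(the carry out of the leftmost column, 0, becomes the leading bit)
Decimal check:
  0111001100110011 = 16384 + 8192 + 4096 + 512 + 256 + 32 + 16 + 2 + 1 = 29491
  0001001111001001 = 4096 + 512 + 256 + 128 + 64 + 8 + 1 = 5065
  29491 + 5065 = 34556, and 01000011011111100 = 32768 + 1024 + 512 + 128 + 64 + 32 + 16 + 8 + 4 = 34556 ✓



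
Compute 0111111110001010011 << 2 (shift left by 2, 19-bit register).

Original: 0111111110001010011 (decimal 261203)
Shift left by 2 positions
Append 2 zeros on the right and drop the 2 high bits that overflow the 19-bit width
Result: 1111111000101001100 (decimal 520524)
Equivalent: 261203 << 2 = 261203 × 2^2 = 1044812, truncated to 19 bits = 520524



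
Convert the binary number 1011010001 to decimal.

Sum of powers of 2 for each 1-bit:
2^0 + 2^4 + 2^6 + 2^7 + 2^9
= 1 + 16 + 64 + 128 + 512
= 721



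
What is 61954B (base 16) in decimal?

Expand by place value (powers of 16):
Digit values: B = 11
61954B = 6 × 16^5 + 1 × 16^4 + 9 × 16^3 + 5 × 16^2 + 4 × 16^1 + 11 × 16^0
= 6 × 1048576 + 1 × 65536 + 9 × 4096 + 5 × 256 + 4 × 16 + 11 × 1
= 6291456 + 65536 + 36864 + 1280 + 64 + 11
= 6395211



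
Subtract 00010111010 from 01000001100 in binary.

Method 1 - Direct subtraction (column by column from the right: bit − bit − borrow-in; if negative, add 2 and borrow 1 from the next column):
borrow: 01111100100
        01000001100
-       00010111010
-------------------
        00101010010

Method 2 - Add two's complement:
Two's complement of 00010111010: invert → 11101000101, add 1 → 11101000110
  01000001100
+ 11101000110
-------------
 100101010010  (end carry out of the top bit = 1)
Discarding the end carry: 00101010010
Decimal check:
  01000001100 = 512 + 8 + 4 = 524
  00010111010 = 128 + 32 + 16 + 8 + 2 = 186
  524 - 186 = 338, and 00101010010 = 256 + 64 + 16 + 2 = 338 ✓



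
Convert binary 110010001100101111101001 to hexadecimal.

Group into 4-bit nibbles from right:
  1100 = C
  1000 = 8
  1100 = C
  1011 = B
  1110 = E
  1001 = 9
Result: C8CBE9



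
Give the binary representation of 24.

Using repeated division by 2:
24 ÷ 2 = 12 remainder 0
12 ÷ 2 = 6 remainder 0
6 ÷ 2 = 3 remainder 0
3 ÷ 2 = 1 remainder 1
1 ÷ 2 = 0 remainder 1
Reading remainders bottom to top: 11000



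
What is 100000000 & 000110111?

AND: 1 only when both bits are 1
  100000000
& 000110111
-----------
  000000000
Decimal: 256 & 55 = 0



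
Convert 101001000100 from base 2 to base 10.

Sum of powers of 2 for each 1-bit:
2^2 + 2^6 + 2^9 + 2^11
= 4 + 64 + 512 + 2048
= 2628



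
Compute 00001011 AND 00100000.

AND: 1 only when both bits are 1
  00001011
& 00100000
----------
  00000000
Decimal: 11 & 32 = 0



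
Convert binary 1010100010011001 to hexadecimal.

Group into 4-bit nibbles from right:
  1010 = A
  1000 = 8
  1001 = 9
  1001 = 9
Result: A899



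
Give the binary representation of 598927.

Using repeated division by 2:
598927 ÷ 2 = 299463 remainder 1
299463 ÷ 2 = 149731 remainder 1
149731 ÷ 2 = 74865 remainder 1
74865 ÷ 2 = 37432 remainder 1
37432 ÷ 2 = 18716 remainder 0
18716 ÷ 2 = 9358 remainder 0
9358 ÷ 2 = 4679 remainder 0
4679 ÷ 2 = 2339 remainder 1
2339 ÷ 2 = 1169 remainder 1
1169 ÷ 2 = 584 remainder 1
584 ÷ 2 = 292 remainder 0
292 ÷ 2 = 146 remainder 0
146 ÷ 2 = 73 remainder 0
73 ÷ 2 = 36 remainder 1
36 ÷ 2 = 18 remainder 0
18 ÷ 2 = 9 remainder 0
9 ÷ 2 = 4 remainder 1
4 ÷ 2 = 2 remainder 0
2 ÷ 2 = 1 remainder 0
1 ÷ 2 = 0 remainder 1
Reading remainders bottom to top: 10010010001110001111



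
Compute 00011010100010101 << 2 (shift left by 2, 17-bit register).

Original: 00011010100010101 (decimal 13589)
Shift left by 2 positions
Append 2 zeros on the right
Result: 01101010001010100 (decimal 54356)
Equivalent: 13589 << 2 = 13589 × 2^2 = 54356



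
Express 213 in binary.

Using repeated division by 2:
213 ÷ 2 = 106 remainder 1
106 ÷ 2 = 53 remainder 0
53 ÷ 2 = 26 remainder 1
26 ÷ 2 = 13 remainder 0
13 ÷ 2 = 6 remainder 1
6 ÷ 2 = 3 remainder 0
3 ÷ 2 = 1 remainder 1
1 ÷ 2 = 0 remainder 1
Reading remainders bottom to top: 11010101

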